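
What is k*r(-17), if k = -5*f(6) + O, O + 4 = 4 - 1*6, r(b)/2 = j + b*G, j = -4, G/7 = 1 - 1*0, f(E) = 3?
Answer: 5166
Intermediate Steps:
G = 7 (G = 7*(1 - 1*0) = 7*(1 + 0) = 7*1 = 7)
r(b) = -8 + 14*b (r(b) = 2*(-4 + b*7) = 2*(-4 + 7*b) = -8 + 14*b)
O = -6 (O = -4 + (4 - 1*6) = -4 + (4 - 6) = -4 - 2 = -6)
k = -21 (k = -5*3 - 6 = -15 - 6 = -21)
k*r(-17) = -21*(-8 + 14*(-17)) = -21*(-8 - 238) = -21*(-246) = 5166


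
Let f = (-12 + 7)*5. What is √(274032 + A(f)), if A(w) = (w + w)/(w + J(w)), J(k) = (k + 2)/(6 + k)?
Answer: √13996565782/226 ≈ 523.48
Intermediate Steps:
J(k) = (2 + k)/(6 + k)
f = -25 (f = -5*5 = -25)
A(w) = 2*w/(w + (2 + w)/(6 + w)) (A(w) = (w + w)/(w + (2 + w)/(6 + w)) = (2*w)/(w + (2 + w)/(6 + w)) = 2*w/(w + (2 + w)/(6 + w)))
√(274032 + A(f)) = √(274032 + 2*(-25)*(6 - 25)/(2 - 25 - 25*(6 - 25))) = √(274032 + 2*(-25)*(-19)/(2 - 25 - 25*(-19))) = √(274032 + 2*(-25)*(-19)/(2 - 25 + 475)) = √(274032 + 2*(-25)*(-19)/452) = √(274032 + 2*(-25)*(1/452)*(-19)) = √(274032 + 475/226) = √(61931707/226) = √13996565782/226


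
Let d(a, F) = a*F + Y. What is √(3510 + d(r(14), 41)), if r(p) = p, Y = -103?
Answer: √3981 ≈ 63.095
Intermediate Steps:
d(a, F) = -103 + F*a (d(a, F) = a*F - 103 = F*a - 103 = -103 + F*a)
√(3510 + d(r(14), 41)) = √(3510 + (-103 + 41*14)) = √(3510 + (-103 + 574)) = √(3510 + 471) = √3981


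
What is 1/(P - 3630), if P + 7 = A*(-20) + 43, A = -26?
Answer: -1/3074 ≈ -0.00032531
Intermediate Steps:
P = 556 (P = -7 + (-26*(-20) + 43) = -7 + (520 + 43) = -7 + 563 = 556)
1/(P - 3630) = 1/(556 - 3630) = 1/(-3074) = -1/3074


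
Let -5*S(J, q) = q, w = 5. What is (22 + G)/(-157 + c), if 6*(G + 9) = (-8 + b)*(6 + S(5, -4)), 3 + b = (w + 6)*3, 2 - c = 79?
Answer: -569/3510 ≈ -0.16211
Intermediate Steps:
S(J, q) = -q/5
c = -77 (c = 2 - 1*79 = 2 - 79 = -77)
b = 30 (b = -3 + (5 + 6)*3 = -3 + 11*3 = -3 + 33 = 30)
G = 239/15 (G = -9 + ((-8 + 30)*(6 - 1/5*(-4)))/6 = -9 + (22*(6 + 4/5))/6 = -9 + (22*(34/5))/6 = -9 + (1/6)*(748/5) = -9 + 374/15 = 239/15 ≈ 15.933)
(22 + G)/(-157 + c) = (22 + 239/15)/(-157 - 77) = (569/15)/(-234) = (569/15)*(-1/234) = -569/3510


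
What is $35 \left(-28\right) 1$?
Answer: $-980$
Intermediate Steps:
$35 \left(-28\right) 1 = \left(-980\right) 1 = -980$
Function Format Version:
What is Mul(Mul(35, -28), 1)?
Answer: -980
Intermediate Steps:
Mul(Mul(35, -28), 1) = Mul(-980, 1) = -980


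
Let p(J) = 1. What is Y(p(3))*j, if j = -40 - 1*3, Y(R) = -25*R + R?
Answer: 1032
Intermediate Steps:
Y(R) = -24*R
j = -43 (j = -40 - 3 = -43)
Y(p(3))*j = -24*1*(-43) = -24*(-43) = 1032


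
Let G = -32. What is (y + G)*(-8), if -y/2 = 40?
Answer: 896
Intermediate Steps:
y = -80 (y = -2*40 = -80)
(y + G)*(-8) = (-80 - 32)*(-8) = -112*(-8) = 896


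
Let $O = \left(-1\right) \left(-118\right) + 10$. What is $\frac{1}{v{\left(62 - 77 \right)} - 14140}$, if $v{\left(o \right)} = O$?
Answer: $- \frac{1}{14012} \approx -7.1367 \cdot 10^{-5}$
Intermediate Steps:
$O = 128$ ($O = 118 + 10 = 128$)
$v{\left(o \right)} = 128$
$\frac{1}{v{\left(62 - 77 \right)} - 14140} = \frac{1}{128 - 14140} = \frac{1}{-14012} = - \frac{1}{14012}$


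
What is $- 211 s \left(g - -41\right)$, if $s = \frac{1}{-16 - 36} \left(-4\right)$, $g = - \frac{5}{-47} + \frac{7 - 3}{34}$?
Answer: $- \frac{6949918}{10387} \approx -669.1$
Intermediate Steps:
$g = \frac{179}{799}$ ($g = \left(-5\right) \left(- \frac{1}{47}\right) + 4 \cdot \frac{1}{34} = \frac{5}{47} + \frac{2}{17} = \frac{179}{799} \approx 0.22403$)
$s = \frac{1}{13}$ ($s = \frac{1}{-52} \left(-4\right) = \left(- \frac{1}{52}\right) \left(-4\right) = \frac{1}{13} \approx 0.076923$)
$- 211 s \left(g - -41\right) = \left(-211\right) \frac{1}{13} \left(\frac{179}{799} - -41\right) = - \frac{211 \left(\frac{179}{799} + 41\right)}{13} = \left(- \frac{211}{13}\right) \frac{32938}{799} = - \frac{6949918}{10387}$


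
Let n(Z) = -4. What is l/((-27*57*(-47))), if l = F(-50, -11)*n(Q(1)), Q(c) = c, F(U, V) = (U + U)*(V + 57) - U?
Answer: 18200/72333 ≈ 0.25161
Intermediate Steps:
F(U, V) = -U + 2*U*(57 + V) (F(U, V) = (2*U)*(57 + V) - U = 2*U*(57 + V) - U = -U + 2*U*(57 + V))
l = 18200 (l = -50*(113 + 2*(-11))*(-4) = -50*(113 - 22)*(-4) = -50*91*(-4) = -4550*(-4) = 18200)
l/((-27*57*(-47))) = 18200/((-27*57*(-47))) = 18200/((-1539*(-47))) = 18200/72333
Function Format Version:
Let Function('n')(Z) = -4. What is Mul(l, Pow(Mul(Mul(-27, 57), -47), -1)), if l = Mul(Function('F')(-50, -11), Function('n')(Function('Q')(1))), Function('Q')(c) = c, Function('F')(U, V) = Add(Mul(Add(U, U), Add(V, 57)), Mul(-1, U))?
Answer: Rational(18200, 72333) ≈ 0.25161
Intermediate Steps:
Function('F')(U, V) = Add(Mul(-1, U), Mul(2, U, Add(57, V))) (Function('F')(U, V) = Add(Mul(Mul(2, U), Add(57, V)), Mul(-1, U)) = Add(Mul(2, U, Add(57, V)), Mul(-1, U)) = Add(Mul(-1, U), Mul(2, U, Add(57, V))))
l = 18200 (l = Mul(Mul(-50, Add(113, Mul(2, -11))), -4) = Mul(Mul(-50, Add(113, -22)), -4) = Mul(Mul(-50, 91), -4) = Mul(-4550, -4) = 18200)
Mul(l, Pow(Mul(Mul(-27, 57), -47), -1)) = Mul(18200, Pow(Mul(Mul(-27, 57), -47), -1)) = Mul(18200, Pow(Mul(-1539, -47), -1)) = Mul(18200, Pow(72333, -1)) = Mul(18200, Rational(1, 72333)) = Rational(18200, 72333)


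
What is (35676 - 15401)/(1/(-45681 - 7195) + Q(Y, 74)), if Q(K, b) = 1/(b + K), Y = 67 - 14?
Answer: 136151734300/52749 ≈ 2.5811e+6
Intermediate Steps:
Y = 53
Q(K, b) = 1/(K + b)
(35676 - 15401)/(1/(-45681 - 7195) + Q(Y, 74)) = (35676 - 15401)/(1/(-45681 - 7195) + 1/(53 + 74)) = 20275/(1/(-52876) + 1/127) = 20275/(-1/52876 + 1/127) = 20275/(52749/6715252) = 20275*(6715252/52749) = 136151734300/52749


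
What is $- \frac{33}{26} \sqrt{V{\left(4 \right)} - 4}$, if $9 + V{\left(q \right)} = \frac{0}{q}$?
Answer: $- \frac{33 i \sqrt{13}}{26} \approx - 4.5763 i$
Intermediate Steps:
$V{\left(q \right)} = -9$ ($V{\left(q \right)} = -9 + \frac{0}{q} = -9 + 0 = -9$)
$- \frac{33}{26} \sqrt{V{\left(4 \right)} - 4} = - \frac{33}{26} \sqrt{-9 - 4} = \left(-33\right) \frac{1}{26} \sqrt{-13} = - \frac{33 i \sqrt{13}}{26}$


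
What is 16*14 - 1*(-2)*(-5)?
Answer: 214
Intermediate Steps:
16*14 - 1*(-2)*(-5) = 224 + 2*(-5) = 224 - 10 = 214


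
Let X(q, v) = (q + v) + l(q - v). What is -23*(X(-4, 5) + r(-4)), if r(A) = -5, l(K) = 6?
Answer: -46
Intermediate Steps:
X(q, v) = 6 + q + v (X(q, v) = (q + v) + 6 = 6 + q + v)
-23*(X(-4, 5) + r(-4)) = -23*((6 - 4 + 5) - 5) = -23*(7 - 5) = -23*2 = -46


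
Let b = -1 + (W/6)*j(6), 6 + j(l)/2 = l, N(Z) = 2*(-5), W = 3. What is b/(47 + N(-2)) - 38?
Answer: -1407/37 ≈ -38.027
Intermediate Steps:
N(Z) = -10
j(l) = -12 + 2*l
b = -1 (b = -1 + (3/6)*(-12 + 2*6) = -1 + (3*(1/6))*(-12 + 12) = -1 + (1/2)*0 = -1 + 0 = -1)
b/(47 + N(-2)) - 38 = -1/(47 - 10) - 38 = -1/37 - 38 = -1407/37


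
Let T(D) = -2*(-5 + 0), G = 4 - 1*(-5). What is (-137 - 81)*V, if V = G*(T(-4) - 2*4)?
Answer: -3924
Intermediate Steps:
G = 9 (G = 4 + 5 = 9)
T(D) = 10 (T(D) = -2*(-5) = 10)
V = 18 (V = 9*(10 - 2*4) = 9*(10 - 8) = 9*2 = 18)
(-137 - 81)*V = (-137 - 81)*18 = -218*18 = -3924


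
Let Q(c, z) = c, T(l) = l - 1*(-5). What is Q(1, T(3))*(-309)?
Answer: -309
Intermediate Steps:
T(l) = 5 + l (T(l) = l + 5 = 5 + l)
Q(1, T(3))*(-309) = 1*(-309) = -309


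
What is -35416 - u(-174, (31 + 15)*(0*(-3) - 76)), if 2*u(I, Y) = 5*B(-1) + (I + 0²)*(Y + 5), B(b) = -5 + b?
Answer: -339118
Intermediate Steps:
u(I, Y) = -15 + I*(5 + Y)/2 (u(I, Y) = (5*(-5 - 1) + (I + 0²)*(Y + 5))/2 = (5*(-6) + (I + 0)*(5 + Y))/2 = (-30 + I*(5 + Y))/2 = -15 + I*(5 + Y)/2)
-35416 - u(-174, (31 + 15)*(0*(-3) - 76)) = -35416 - (-15 + (5/2)*(-174) + (½)*(-174)*((31 + 15)*(0*(-3) - 76))) = -35416 - (-15 - 435 + (½)*(-174)*(46*(0 - 76))) = -35416 - (-15 - 435 + (½)*(-174)*(46*(-76))) = -35416 - (-15 - 435 + (½)*(-174)*(-3496)) = -35416 - (-15 - 435 + 304152) = -35416 - 1*303702 = -35416 - 303702 = -339118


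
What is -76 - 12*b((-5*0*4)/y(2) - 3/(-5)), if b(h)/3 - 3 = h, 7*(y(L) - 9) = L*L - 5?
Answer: -1028/5 ≈ -205.60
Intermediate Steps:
y(L) = 58/7 + L**2/7 (y(L) = 9 + (L*L - 5)/7 = 9 + (L**2 - 5)/7 = 9 + (-5 + L**2)/7 = 9 + (-5/7 + L**2/7) = 58/7 + L**2/7)
b(h) = 9 + 3*h
-76 - 12*b((-5*0*4)/y(2) - 3/(-5)) = -76 - 12*(9 + 3*((-5*0*4)/(58/7 + (1/7)*2**2) - 3/(-5))) = -76 - 12*(9 + 3*((0*4)/(58/7 + (1/7)*4) - 3*(-1/5))) = -76 - 12*(9 + 3*(0/(58/7 + 4/7) + 3/5)) = -76 - 12*(9 + 3*(0/(62/7) + 3/5)) = -76 - 12*(9 + 3*(0*(7/62) + 3/5)) = -76 - 12*(9 + 3*(0 + 3/5)) = -76 - 12*(9 + 3*(3/5)) = -76 - 12*(9 + 9/5) = -76 - 12*54/5 = -76 - 648/5 = -1028/5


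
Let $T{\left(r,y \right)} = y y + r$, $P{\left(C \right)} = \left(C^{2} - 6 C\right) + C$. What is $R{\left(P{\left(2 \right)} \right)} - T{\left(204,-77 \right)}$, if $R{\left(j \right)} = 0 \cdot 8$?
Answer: $-6133$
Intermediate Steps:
$P{\left(C \right)} = C^{2} - 5 C$
$R{\left(j \right)} = 0$
$T{\left(r,y \right)} = r + y^{2}$ ($T{\left(r,y \right)} = y^{2} + r = r + y^{2}$)
$R{\left(P{\left(2 \right)} \right)} - T{\left(204,-77 \right)} = 0 - \left(204 + \left(-77\right)^{2}\right) = 0 - \left(204 + 5929\right) = 0 - 6133 = -6133$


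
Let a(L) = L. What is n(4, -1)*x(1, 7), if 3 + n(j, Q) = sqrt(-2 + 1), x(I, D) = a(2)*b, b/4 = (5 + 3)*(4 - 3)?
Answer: -192 + 64*I ≈ -192.0 + 64.0*I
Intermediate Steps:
b = 32 (b = 4*((5 + 3)*(4 - 3)) = 4*(8*1) = 4*8 = 32)
x(I, D) = 64 (x(I, D) = 2*32 = 64)
n(j, Q) = -3 + I (n(j, Q) = -3 + sqrt(-2 + 1) = -3 + sqrt(-1) = -3 + I)
n(4, -1)*x(1, 7) = (-3 + I)*64 = -192 + 64*I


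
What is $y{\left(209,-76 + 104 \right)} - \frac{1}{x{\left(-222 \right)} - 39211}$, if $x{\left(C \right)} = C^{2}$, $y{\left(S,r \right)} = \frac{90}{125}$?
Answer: $\frac{181289}{251825} \approx 0.7199$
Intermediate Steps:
$y{\left(S,r \right)} = \frac{18}{25}$ ($y{\left(S,r \right)} = 90 \cdot \frac{1}{125} = \frac{18}{25}$)
$y{\left(209,-76 + 104 \right)} - \frac{1}{x{\left(-222 \right)} - 39211} = \frac{18}{25} - \frac{1}{\left(-222\right)^{2} - 39211} = \frac{18}{25} - \frac{1}{49284 - 39211} = \frac{18}{25} - \frac{1}{10073} = \frac{181289}{251825}$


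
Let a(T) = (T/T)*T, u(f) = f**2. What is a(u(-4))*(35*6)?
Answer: 3360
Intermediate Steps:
a(T) = T (a(T) = 1*T = T)
a(u(-4))*(35*6) = (-4)**2*(35*6) = 16*210 = 3360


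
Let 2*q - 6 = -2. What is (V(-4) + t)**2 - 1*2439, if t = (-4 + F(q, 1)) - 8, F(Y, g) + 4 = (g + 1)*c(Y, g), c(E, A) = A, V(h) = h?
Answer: -2115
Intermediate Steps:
q = 2 (q = 3 + (1/2)*(-2) = 3 - 1 = 2)
F(Y, g) = -4 + g*(1 + g) (F(Y, g) = -4 + (g + 1)*g = -4 + (1 + g)*g = -4 + g*(1 + g))
t = -14 (t = (-4 + (-4 + 1 + 1**2)) - 8 = (-4 + (-4 + 1 + 1)) - 8 = (-4 - 2) - 8 = -6 - 8 = -14)
(V(-4) + t)**2 - 1*2439 = (-4 - 14)**2 - 1*2439 = (-18)**2 - 2439 = 324 - 2439 = -2115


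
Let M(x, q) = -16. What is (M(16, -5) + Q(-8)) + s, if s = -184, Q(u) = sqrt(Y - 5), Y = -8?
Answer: -200 + I*sqrt(13) ≈ -200.0 + 3.6056*I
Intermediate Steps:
Q(u) = I*sqrt(13) (Q(u) = sqrt(-8 - 5) = sqrt(-13) = I*sqrt(13))
(M(16, -5) + Q(-8)) + s = (-16 + I*sqrt(13)) - 184 = -200 + I*sqrt(13)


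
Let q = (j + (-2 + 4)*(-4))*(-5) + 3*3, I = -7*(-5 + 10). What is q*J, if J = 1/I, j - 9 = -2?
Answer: -⅖ ≈ -0.40000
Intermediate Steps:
j = 7 (j = 9 - 2 = 7)
I = -35 (I = -7*5 = -35)
q = 14 (q = (7 + (-2 + 4)*(-4))*(-5) + 3*3 = (7 + 2*(-4))*(-5) + 9 = (7 - 8)*(-5) + 9 = -1*(-5) + 9 = 5 + 9 = 14)
J = -1/35 (J = 1/(-35) = -1/35 ≈ -0.028571)
q*J = 14*(-1/35) = -⅖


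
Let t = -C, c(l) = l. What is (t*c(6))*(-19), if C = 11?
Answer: 1254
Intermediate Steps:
t = -11 (t = -1*11 = -11)
(t*c(6))*(-19) = -11*6*(-19) = -66*(-19) = 1254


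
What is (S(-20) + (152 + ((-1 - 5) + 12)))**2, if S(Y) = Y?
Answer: 19044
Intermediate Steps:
(S(-20) + (152 + ((-1 - 5) + 12)))**2 = (-20 + (152 + ((-1 - 5) + 12)))**2 = (-20 + (152 + (-6 + 12)))**2 = (-20 + (152 + 6))**2 = (-20 + 158)**2 = 138**2 = 19044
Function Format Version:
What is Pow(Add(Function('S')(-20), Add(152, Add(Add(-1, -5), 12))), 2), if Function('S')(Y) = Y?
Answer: 19044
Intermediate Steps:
Pow(Add(Function('S')(-20), Add(152, Add(Add(-1, -5), 12))), 2) = Pow(Add(-20, Add(152, Add(Add(-1, -5), 12))), 2) = Pow(Add(-20, Add(152, Add(-6, 12))), 2) = Pow(Add(-20, Add(152, 6)), 2) = Pow(Add(-20, 158), 2) = Pow(138, 2) = 19044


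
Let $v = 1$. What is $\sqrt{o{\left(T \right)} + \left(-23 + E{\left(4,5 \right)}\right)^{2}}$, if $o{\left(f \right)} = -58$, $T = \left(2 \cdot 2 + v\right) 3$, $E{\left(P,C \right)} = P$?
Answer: $\sqrt{303} \approx 17.407$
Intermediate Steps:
$T = 15$ ($T = \left(2 \cdot 2 + 1\right) 3 = \left(4 + 1\right) 3 = 5 \cdot 3 = 15$)
$\sqrt{o{\left(T \right)} + \left(-23 + E{\left(4,5 \right)}\right)^{2}} = \sqrt{-58 + \left(-23 + 4\right)^{2}} = \sqrt{-58 + \left(-19\right)^{2}} = \sqrt{-58 + 361} = \sqrt{303}$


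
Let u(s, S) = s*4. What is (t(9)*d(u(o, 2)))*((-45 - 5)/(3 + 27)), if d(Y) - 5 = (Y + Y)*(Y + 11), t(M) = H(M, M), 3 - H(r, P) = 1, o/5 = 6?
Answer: -314450/3 ≈ -1.0482e+5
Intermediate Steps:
o = 30 (o = 5*6 = 30)
H(r, P) = 2 (H(r, P) = 3 - 1*1 = 3 - 1 = 2)
u(s, S) = 4*s
t(M) = 2
d(Y) = 5 + 2*Y*(11 + Y) (d(Y) = 5 + (Y + Y)*(Y + 11) = 5 + (2*Y)*(11 + Y) = 5 + 2*Y*(11 + Y))
(t(9)*d(u(o, 2)))*((-45 - 5)/(3 + 27)) = (2*(5 + 2*(4*30)**2 + 22*(4*30)))*((-45 - 5)/(3 + 27)) = (2*(5 + 2*120**2 + 22*120))*(-50/30) = (2*(5 + 2*14400 + 2640))*(-50*1/30) = (2*(5 + 28800 + 2640))*(-5/3) = (2*31445)*(-5/3) = 62890*(-5/3) = -314450/3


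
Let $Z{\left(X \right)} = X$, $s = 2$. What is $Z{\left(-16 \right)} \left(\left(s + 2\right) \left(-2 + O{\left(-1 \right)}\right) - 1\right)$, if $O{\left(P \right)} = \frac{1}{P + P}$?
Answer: $176$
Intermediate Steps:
$O{\left(P \right)} = \frac{1}{2 P}$
$Z{\left(-16 \right)} \left(\left(s + 2\right) \left(-2 + O{\left(-1 \right)}\right) - 1\right) = - 16 \left(\left(2 + 2\right) \left(-2 + \frac{1}{2 \left(-1\right)}\right) - 1\right) = - 16 \left(4 \left(-2 + \frac{1}{2} \left(-1\right)\right) - 1\right) = - 16 \left(4 \left(-2 - \frac{1}{2}\right) - 1\right) = - 16 \left(4 \left(- \frac{5}{2}\right) - 1\right) = - 16 \left(-10 - 1\right) = \left(-16\right) \left(-11\right) = 176$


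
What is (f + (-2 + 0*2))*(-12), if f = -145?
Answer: 1764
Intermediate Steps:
(f + (-2 + 0*2))*(-12) = (-145 + (-2 + 0*2))*(-12) = (-145 + (-2 + 0))*(-12) = (-145 - 2)*(-12) = -147*(-12) = 1764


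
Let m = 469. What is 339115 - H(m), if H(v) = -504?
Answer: 339619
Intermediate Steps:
339115 - H(m) = 339115 - 1*(-504) = 339115 + 504 = 339619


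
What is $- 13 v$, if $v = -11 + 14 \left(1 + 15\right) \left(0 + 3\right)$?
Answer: $-8593$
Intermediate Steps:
$v = 661$ ($v = -11 + 14 \cdot 16 \cdot 3 = -11 + 14 \cdot 48 = -11 + 672 = 661$)
$- 13 v = \left(-13\right) 661 = -8593$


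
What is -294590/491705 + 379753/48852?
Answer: 1498566419/208876284 ≈ 7.1744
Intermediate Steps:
-294590/491705 + 379753/48852 = -294590*1/491705 + 379753*(1/48852) = -58918/98341 + 16511/2124 = 1498566419/208876284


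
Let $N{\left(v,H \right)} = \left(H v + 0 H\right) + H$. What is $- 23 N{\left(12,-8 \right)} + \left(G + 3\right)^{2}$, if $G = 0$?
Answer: $2401$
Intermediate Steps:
$N{\left(v,H \right)} = H + H v$ ($N{\left(v,H \right)} = \left(H v + 0\right) + H = H v + H = H + H v$)
$- 23 N{\left(12,-8 \right)} + \left(G + 3\right)^{2} = - 23 \left(- 8 \left(1 + 12\right)\right) + \left(0 + 3\right)^{2} = - 23 \left(\left(-8\right) 13\right) + 3^{2} = \left(-23\right) \left(-104\right) + 9 = 2392 + 9 = 2401$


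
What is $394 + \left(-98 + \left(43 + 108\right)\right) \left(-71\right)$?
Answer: $-3369$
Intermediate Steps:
$394 + \left(-98 + \left(43 + 108\right)\right) \left(-71\right) = 394 + \left(-98 + 151\right) \left(-71\right) = 394 + 53 \left(-71\right) = 394 - 3763 = -3369$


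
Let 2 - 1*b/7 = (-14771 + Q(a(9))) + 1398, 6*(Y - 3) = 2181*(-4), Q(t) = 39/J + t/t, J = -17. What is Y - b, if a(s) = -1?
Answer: -1616446/17 ≈ -95085.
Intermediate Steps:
Q(t) = -22/17 (Q(t) = 39/(-17) + t/t = 39*(-1/17) + 1 = -39/17 + 1 = -22/17)
Y = -1451 (Y = 3 + (2181*(-4))/6 = 3 + (⅙)*(-8724) = 3 - 1454 = -1451)
b = 1591779/17 (b = 14 - 7*((-14771 - 22/17) + 1398) = 14 - 7*(-251129/17 + 1398) = 14 - 7*(-227363/17) = 14 + 1591541/17 = 1591779/17 ≈ 93634.)
Y - b = -1451 - 1*1591779/17 = -1451 - 1591779/17 = -1616446/17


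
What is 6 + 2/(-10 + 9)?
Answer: 4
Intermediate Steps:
6 + 2/(-10 + 9) = 6 + 2/(-1) = 6 + 2*(-1) = 6 - 2 = 4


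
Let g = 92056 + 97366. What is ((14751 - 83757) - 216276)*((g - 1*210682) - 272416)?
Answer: 83780476632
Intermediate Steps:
g = 189422
((14751 - 83757) - 216276)*((g - 1*210682) - 272416) = ((14751 - 83757) - 216276)*((189422 - 1*210682) - 272416) = (-69006 - 216276)*((189422 - 210682) - 272416) = -285282*(-21260 - 272416) = -285282*(-293676) = 83780476632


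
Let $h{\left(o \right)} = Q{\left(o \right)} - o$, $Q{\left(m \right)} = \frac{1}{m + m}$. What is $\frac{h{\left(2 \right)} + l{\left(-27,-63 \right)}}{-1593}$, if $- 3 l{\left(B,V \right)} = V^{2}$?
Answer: $\frac{5299}{6372} \approx 0.83161$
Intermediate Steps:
$Q{\left(m \right)} = \frac{1}{2 m}$
$l{\left(B,V \right)} = - \frac{V^{2}}{3}$
$h{\left(o \right)} = \frac{1}{2 o} - o$
$\frac{h{\left(2 \right)} + l{\left(-27,-63 \right)}}{-1593} = \frac{\left(\frac{1}{2 \cdot 2} - 2\right) - \frac{\left(-63\right)^{2}}{3}}{-1593} = \left(\left(\frac{1}{2} \cdot \frac{1}{2} - 2\right) - 1323\right) \left(- \frac{1}{1593}\right) = \left(\left(\frac{1}{4} - 2\right) - 1323\right) \left(- \frac{1}{1593}\right) = \left(- \frac{7}{4} - 1323\right) \left(- \frac{1}{1593}\right) = \left(- \frac{5299}{4}\right) \left(- \frac{1}{1593}\right) = \frac{5299}{6372}$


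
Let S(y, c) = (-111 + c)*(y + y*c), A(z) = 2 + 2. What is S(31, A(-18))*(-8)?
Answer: 132680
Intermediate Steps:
A(z) = 4
S(y, c) = (-111 + c)*(y + c*y)
S(31, A(-18))*(-8) = (31*(-111 + 4² - 110*4))*(-8) = (31*(-111 + 16 - 440))*(-8) = (31*(-535))*(-8) = -16585*(-8) = 132680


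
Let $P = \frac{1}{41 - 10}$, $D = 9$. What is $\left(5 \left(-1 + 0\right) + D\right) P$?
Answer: $\frac{4}{31} \approx 0.12903$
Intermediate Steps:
$P = \frac{1}{31}$ ($P = \frac{1}{41 + \left(2 - 12\right)} = \frac{1}{41 - 10} = \frac{1}{31} \approx 0.032258$)
$\left(5 \left(-1 + 0\right) + D\right) P = \left(5 \left(-1 + 0\right) + 9\right) \frac{1}{31} = \left(5 \left(-1\right) + 9\right) \frac{1}{31} = \left(-5 + 9\right) \frac{1}{31} = 4 \cdot \frac{1}{31} = \frac{4}{31}$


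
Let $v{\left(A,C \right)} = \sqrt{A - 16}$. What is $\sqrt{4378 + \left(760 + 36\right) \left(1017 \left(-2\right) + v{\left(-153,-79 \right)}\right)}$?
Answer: $\sqrt{-1614686 + 10348 i} \approx 4.072 + 1270.7 i$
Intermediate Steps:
$v{\left(A,C \right)} = \sqrt{-16 + A}$
$\sqrt{4378 + \left(760 + 36\right) \left(1017 \left(-2\right) + v{\left(-153,-79 \right)}\right)} = \sqrt{4378 + \left(760 + 36\right) \left(1017 \left(-2\right) + \sqrt{-16 - 153}\right)} = \sqrt{4378 + 796 \left(-2034 + \sqrt{-169}\right)} = \sqrt{4378 + 796 \left(-2034 + 13 i\right)} = \sqrt{4378 - \left(1619064 - 10348 i\right)} = \sqrt{-1614686 + 10348 i}$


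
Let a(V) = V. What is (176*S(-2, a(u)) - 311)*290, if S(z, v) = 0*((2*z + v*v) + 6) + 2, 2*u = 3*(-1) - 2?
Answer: 11890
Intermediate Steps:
u = -5/2 (u = (3*(-1) - 2)/2 = (-3 - 2)/2 = (½)*(-5) = -5/2 ≈ -2.5000)
S(z, v) = 2 (S(z, v) = 0*((2*z + v²) + 6) + 2 = 0*((v² + 2*z) + 6) + 2 = 0*(6 + v² + 2*z) + 2 = 0 + 2 = 2)
(176*S(-2, a(u)) - 311)*290 = (176*2 - 311)*290 = (352 - 311)*290 = 41*290 = 11890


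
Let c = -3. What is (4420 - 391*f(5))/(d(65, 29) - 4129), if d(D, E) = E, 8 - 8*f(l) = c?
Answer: -31059/32800 ≈ -0.94692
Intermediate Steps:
f(l) = 11/8 (f(l) = 1 - 1/8*(-3) = 1 + 3/8 = 11/8)
(4420 - 391*f(5))/(d(65, 29) - 4129) = (4420 - 391*11/8)/(29 - 4129) = (4420 - 4301/8)/(-4100) = (31059/8)*(-1/4100) = -31059/32800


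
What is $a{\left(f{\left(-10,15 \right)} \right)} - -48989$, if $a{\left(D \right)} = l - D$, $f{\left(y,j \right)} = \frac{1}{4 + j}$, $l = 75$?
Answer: $\frac{932215}{19} \approx 49064.0$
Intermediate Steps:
$a{\left(D \right)} = 75 - D$
$a{\left(f{\left(-10,15 \right)} \right)} - -48989 = \left(75 - \frac{1}{4 + 15}\right) - -48989 = \left(75 - \frac{1}{19}\right) + 48989 = \frac{1424}{19} + 48989 = \frac{932215}{19}$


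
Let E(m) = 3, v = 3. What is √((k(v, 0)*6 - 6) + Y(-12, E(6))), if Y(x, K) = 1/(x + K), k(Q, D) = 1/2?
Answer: 2*I*√7/3 ≈ 1.7638*I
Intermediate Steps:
k(Q, D) = ½
Y(x, K) = 1/(K + x)
√((k(v, 0)*6 - 6) + Y(-12, E(6))) = √(((½)*6 - 6) + 1/(3 - 12)) = √((3 - 6) + 1/(-9)) = √(-3 - ⅑) = √(-28/9) = 2*I*√7/3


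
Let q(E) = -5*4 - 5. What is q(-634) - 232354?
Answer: -232379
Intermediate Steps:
q(E) = -25 (q(E) = -20 - 5 = -25)
q(-634) - 232354 = -25 - 232354 = -232379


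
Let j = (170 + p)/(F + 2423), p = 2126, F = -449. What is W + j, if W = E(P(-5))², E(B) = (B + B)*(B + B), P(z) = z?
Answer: 1410164/141 ≈ 10001.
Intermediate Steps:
E(B) = 4*B² (E(B) = (2*B)*(2*B) = 4*B²)
j = 164/141 (j = (170 + 2126)/(-449 + 2423) = 2296/1974 = 2296*(1/1974) = 164/141 ≈ 1.1631)
W = 10000 (W = (4*(-5)²)² = (4*25)² = 100² = 10000)
W + j = 10000 + 164/141 = 1410164/141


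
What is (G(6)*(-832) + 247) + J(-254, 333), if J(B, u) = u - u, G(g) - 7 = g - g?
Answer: -5577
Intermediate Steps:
G(g) = 7 (G(g) = 7 + (g - g) = 7 + 0 = 7)
J(B, u) = 0
(G(6)*(-832) + 247) + J(-254, 333) = (7*(-832) + 247) + 0 = (-5824 + 247) + 0 = -5577 + 0 = -5577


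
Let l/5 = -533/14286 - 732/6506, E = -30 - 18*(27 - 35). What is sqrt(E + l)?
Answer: sqrt(244585701849218946)/46472358 ≈ 10.642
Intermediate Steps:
E = 114 (E = -30 - 18*(-8) = -30 + 144 = 114)
l = -34812625/46472358 (l = 5*(-533/14286 - 732/6506) = 5*(-533*1/14286 - 732*1/6506) = 5*(-533/14286 - 366/3253) = 5*(-6962525/46472358) = -34812625/46472358 ≈ -0.74910)
sqrt(E + l) = sqrt(114 - 34812625/46472358) = sqrt(5263036187/46472358) = sqrt(244585701849218946)/46472358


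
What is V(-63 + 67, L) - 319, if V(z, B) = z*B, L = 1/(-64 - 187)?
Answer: -80073/251 ≈ -319.02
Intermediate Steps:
L = -1/251 (L = 1/(-251) = -1/251 ≈ -0.0039841)
V(z, B) = B*z
V(-63 + 67, L) - 319 = -(-63 + 67)/251 - 319 = -1/251*4 - 319 = -4/251 - 319 = -80073/251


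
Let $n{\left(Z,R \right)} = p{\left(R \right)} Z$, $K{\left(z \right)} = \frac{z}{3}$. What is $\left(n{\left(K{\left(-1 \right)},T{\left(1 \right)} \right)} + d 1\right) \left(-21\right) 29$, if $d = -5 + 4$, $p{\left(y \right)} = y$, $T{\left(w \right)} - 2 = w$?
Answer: $1218$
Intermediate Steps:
$K{\left(z \right)} = \frac{z}{3}$ ($K{\left(z \right)} = z \frac{1}{3} = \frac{z}{3}$)
$T{\left(w \right)} = 2 + w$
$d = -1$
$n{\left(Z,R \right)} = R Z$
$\left(n{\left(K{\left(-1 \right)},T{\left(1 \right)} \right)} + d 1\right) \left(-21\right) 29 = \left(\left(2 + 1\right) \frac{1}{3} \left(-1\right) - 1\right) \left(-21\right) 29 = \left(3 \left(- \frac{1}{3}\right) - 1\right) \left(-21\right) 29 = \left(-1 - 1\right) \left(-21\right) 29 = \left(-2\right) \left(-21\right) 29 = 42 \cdot 29 = 1218$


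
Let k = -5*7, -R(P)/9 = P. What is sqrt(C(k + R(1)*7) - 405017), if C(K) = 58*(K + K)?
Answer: 3*I*sqrt(46265) ≈ 645.28*I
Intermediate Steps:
R(P) = -9*P
k = -35
C(K) = 116*K (C(K) = 58*(2*K) = 116*K)
sqrt(C(k + R(1)*7) - 405017) = sqrt(116*(-35 - 9*1*7) - 405017) = sqrt(116*(-35 - 9*7) - 405017) = sqrt(116*(-35 - 63) - 405017) = sqrt(116*(-98) - 405017) = sqrt(-11368 - 405017) = sqrt(-416385) = 3*I*sqrt(46265)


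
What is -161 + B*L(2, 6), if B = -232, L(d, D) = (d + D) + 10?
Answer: -4337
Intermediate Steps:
L(d, D) = 10 + D + d (L(d, D) = (D + d) + 10 = 10 + D + d)
-161 + B*L(2, 6) = -161 - 232*(10 + 6 + 2) = -161 - 232*18 = -161 - 4176 = -4337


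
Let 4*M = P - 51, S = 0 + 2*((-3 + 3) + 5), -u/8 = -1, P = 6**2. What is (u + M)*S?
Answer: 85/2 ≈ 42.500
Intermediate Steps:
P = 36
u = 8 (u = -8*(-1) = 8)
S = 10 (S = 0 + 2*(0 + 5) = 0 + 2*5 = 0 + 10 = 10)
M = -15/4 (M = (36 - 51)/4 = (1/4)*(-15) = -15/4 ≈ -3.7500)
(u + M)*S = (8 - 15/4)*10 = (17/4)*10 = 85/2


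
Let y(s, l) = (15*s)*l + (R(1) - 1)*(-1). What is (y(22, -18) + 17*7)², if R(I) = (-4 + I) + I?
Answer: 33849124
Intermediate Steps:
R(I) = -4 + 2*I
y(s, l) = 3 + 15*l*s (y(s, l) = (15*s)*l + ((-4 + 2*1) - 1)*(-1) = 15*l*s + ((-4 + 2) - 1)*(-1) = 15*l*s + (-2 - 1)*(-1) = 15*l*s - 3*(-1) = 15*l*s + 3 = 3 + 15*l*s)
(y(22, -18) + 17*7)² = ((3 + 15*(-18)*22) + 17*7)² = ((3 - 5940) + 119)² = (-5937 + 119)² = (-5818)² = 33849124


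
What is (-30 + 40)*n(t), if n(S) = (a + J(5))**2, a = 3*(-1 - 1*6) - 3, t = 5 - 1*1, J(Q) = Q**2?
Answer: 10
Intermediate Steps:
t = 4 (t = 5 - 1 = 4)
a = -24 (a = 3*(-1 - 6) - 3 = 3*(-7) - 3 = -21 - 3 = -24)
n(S) = 1 (n(S) = (-24 + 5**2)**2 = (-24 + 25)**2 = 1**2 = 1)
(-30 + 40)*n(t) = (-30 + 40)*1 = 10*1 = 10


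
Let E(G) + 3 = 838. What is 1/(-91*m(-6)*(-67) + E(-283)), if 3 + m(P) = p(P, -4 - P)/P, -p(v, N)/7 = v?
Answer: -1/60135 ≈ -1.6629e-5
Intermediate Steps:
p(v, N) = -7*v
E(G) = 835 (E(G) = -3 + 838 = 835)
m(P) = -10 (m(P) = -3 + (-7*P)/P = -3 - 7 = -10)
1/(-91*m(-6)*(-67) + E(-283)) = 1/(-91*(-10)*(-67) + 835) = 1/(910*(-67) + 835) = 1/(-60970 + 835) = 1/(-60135) = -1/60135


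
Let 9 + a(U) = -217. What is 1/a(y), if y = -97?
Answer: -1/226 ≈ -0.0044248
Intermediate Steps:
a(U) = -226 (a(U) = -9 - 217 = -226)
1/a(y) = 1/(-226) = -1/226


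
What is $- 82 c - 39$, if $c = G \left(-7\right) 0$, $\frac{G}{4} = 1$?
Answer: $-39$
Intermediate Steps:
$G = 4$ ($G = 4 \cdot 1 = 4$)
$c = 0$ ($c = 4 \left(-7\right) 0 = \left(-28\right) 0 = 0$)
$- 82 c - 39 = \left(-82\right) 0 - 39 = 0 - 39 = -39$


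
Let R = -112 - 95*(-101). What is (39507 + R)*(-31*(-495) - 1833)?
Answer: 661952880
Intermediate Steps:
R = 9483 (R = -112 + 9595 = 9483)
(39507 + R)*(-31*(-495) - 1833) = (39507 + 9483)*(-31*(-495) - 1833) = 48990*(15345 - 1833) = 48990*13512 = 661952880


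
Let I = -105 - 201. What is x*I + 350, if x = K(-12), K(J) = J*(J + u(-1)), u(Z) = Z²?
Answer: -40042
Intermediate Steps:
I = -306
K(J) = J*(1 + J) (K(J) = J*(J + (-1)²) = J*(J + 1) = J*(1 + J))
x = 132 (x = -12*(1 - 12) = -12*(-11) = 132)
x*I + 350 = 132*(-306) + 350 = -40392 + 350 = -40042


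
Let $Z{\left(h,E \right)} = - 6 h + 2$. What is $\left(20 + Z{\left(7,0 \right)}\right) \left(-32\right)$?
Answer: $640$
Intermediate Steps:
$Z{\left(h,E \right)} = 2 - 6 h$
$\left(20 + Z{\left(7,0 \right)}\right) \left(-32\right) = \left(20 + \left(2 - 42\right)\right) \left(-32\right) = \left(20 - 40\right) \left(-32\right) = \left(-20\right) \left(-32\right) = 640$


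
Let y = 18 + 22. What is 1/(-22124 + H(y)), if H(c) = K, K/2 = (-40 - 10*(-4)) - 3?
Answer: -1/22130 ≈ -4.5188e-5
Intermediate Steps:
y = 40
K = -6 (K = 2*((-40 - 10*(-4)) - 3) = 2*((-40 + 40) - 3) = 2*(0 - 3) = 2*(-3) = -6)
H(c) = -6
1/(-22124 + H(y)) = 1/(-22124 - 6) = 1/(-22130) = -1/22130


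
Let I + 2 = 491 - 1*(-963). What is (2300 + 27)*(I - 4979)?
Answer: -8207329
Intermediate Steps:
I = 1452 (I = -2 + (491 - 1*(-963)) = -2 + (491 + 963) = -2 + 1454 = 1452)
(2300 + 27)*(I - 4979) = (2300 + 27)*(1452 - 4979) = 2327*(-3527) = -8207329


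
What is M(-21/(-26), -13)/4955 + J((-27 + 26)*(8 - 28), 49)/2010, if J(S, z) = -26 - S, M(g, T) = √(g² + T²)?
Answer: -23/1005 + √114685/128830 ≈ -0.020257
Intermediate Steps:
M(g, T) = √(T² + g²)
M(-21/(-26), -13)/4955 + J((-27 + 26)*(8 - 28), 49)/2010 = √((-13)² + (-21/(-26))²)/4955 + (-26 - (-27 + 26)*(8 - 28))/2010 = √(169 + (-21*(-1/26))²)*(1/4955) + (-26 - (-1)*(-20))*(1/2010) = √(169 + (21/26)²)*(1/4955) + (-26 - 1*20)*(1/2010) = √(169 + 441/676)*(1/4955) + (-26 - 20)*(1/2010) = √(114685/676)*(1/4955) - 46*1/2010 = (√114685/26)*(1/4955) - 23/1005 = √114685/128830 - 23/1005 = -23/1005 + √114685/128830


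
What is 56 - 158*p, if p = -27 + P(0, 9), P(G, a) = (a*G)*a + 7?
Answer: 3216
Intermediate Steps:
P(G, a) = 7 + G*a² (P(G, a) = (G*a)*a + 7 = G*a² + 7 = 7 + G*a²)
p = -20 (p = -27 + (7 + 0*9²) = -27 + (7 + 0*81) = -27 + (7 + 0) = -27 + 7 = -20)
56 - 158*p = 56 - 158*(-20) = 56 + 3160 = 3216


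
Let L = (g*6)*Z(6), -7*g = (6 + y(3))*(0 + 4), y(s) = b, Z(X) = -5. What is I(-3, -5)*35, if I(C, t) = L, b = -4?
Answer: 1200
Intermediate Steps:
y(s) = -4
g = -8/7 (g = -(6 - 4)*(0 + 4)/7 = -2*4/7 = -⅐*8 = -8/7 ≈ -1.1429)
L = 240/7 (L = -8/7*6*(-5) = -48/7*(-5) = 240/7 ≈ 34.286)
I(C, t) = 240/7
I(-3, -5)*35 = (240/7)*35 = 1200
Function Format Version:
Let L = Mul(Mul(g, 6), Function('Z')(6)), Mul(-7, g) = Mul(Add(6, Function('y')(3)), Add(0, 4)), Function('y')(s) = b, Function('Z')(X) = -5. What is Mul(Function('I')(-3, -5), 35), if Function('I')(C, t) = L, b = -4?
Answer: 1200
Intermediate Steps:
Function('y')(s) = -4
g = Rational(-8, 7) (g = Mul(Rational(-1, 7), Mul(Add(6, -4), Add(0, 4))) = Mul(Rational(-1, 7), Mul(2, 4)) = Mul(Rational(-1, 7), 8) = Rational(-8, 7) ≈ -1.1429)
L = Rational(240, 7) (L = Mul(Mul(Rational(-8, 7), 6), -5) = Mul(Rational(-48, 7), -5) = Rational(240, 7) ≈ 34.286)
Function('I')(C, t) = Rational(240, 7)
Mul(Function('I')(-3, -5), 35) = Mul(Rational(240, 7), 35) = 1200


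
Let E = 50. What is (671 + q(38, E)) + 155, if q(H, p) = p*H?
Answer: 2726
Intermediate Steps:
q(H, p) = H*p
(671 + q(38, E)) + 155 = (671 + 38*50) + 155 = (671 + 1900) + 155 = 2571 + 155 = 2726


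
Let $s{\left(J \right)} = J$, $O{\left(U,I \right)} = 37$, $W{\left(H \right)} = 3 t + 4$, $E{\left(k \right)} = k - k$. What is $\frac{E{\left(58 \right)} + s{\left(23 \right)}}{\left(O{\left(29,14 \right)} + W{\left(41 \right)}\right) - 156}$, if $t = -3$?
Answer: $- \frac{23}{124} \approx -0.18548$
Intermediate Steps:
$E{\left(k \right)} = 0$
$W{\left(H \right)} = -5$ ($W{\left(H \right)} = 3 \left(-3\right) + 4 = -9 + 4 = -5$)
$\frac{E{\left(58 \right)} + s{\left(23 \right)}}{\left(O{\left(29,14 \right)} + W{\left(41 \right)}\right) - 156} = \frac{0 + 23}{\left(37 - 5\right) - 156} = \frac{23}{32 - 156} = \frac{23}{-124} = 23 \left(- \frac{1}{124}\right) = - \frac{23}{124}$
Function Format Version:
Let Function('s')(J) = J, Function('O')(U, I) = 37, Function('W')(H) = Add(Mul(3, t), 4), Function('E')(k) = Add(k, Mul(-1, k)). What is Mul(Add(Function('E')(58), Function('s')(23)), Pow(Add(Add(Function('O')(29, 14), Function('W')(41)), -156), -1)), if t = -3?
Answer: Rational(-23, 124) ≈ -0.18548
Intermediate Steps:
Function('E')(k) = 0
Function('W')(H) = -5 (Function('W')(H) = Add(Mul(3, -3), 4) = Add(-9, 4) = -5)
Mul(Add(Function('E')(58), Function('s')(23)), Pow(Add(Add(Function('O')(29, 14), Function('W')(41)), -156), -1)) = Mul(Add(0, 23), Pow(Add(Add(37, -5), -156), -1)) = Mul(23, Pow(Add(32, -156), -1)) = Mul(23, Pow(-124, -1)) = Mul(23, Rational(-1, 124)) = Rational(-23, 124)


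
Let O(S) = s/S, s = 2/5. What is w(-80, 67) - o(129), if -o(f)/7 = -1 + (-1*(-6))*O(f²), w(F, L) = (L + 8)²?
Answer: 155815258/27735 ≈ 5618.0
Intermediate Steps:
s = ⅖ (s = 2*(⅕) = ⅖ ≈ 0.40000)
w(F, L) = (8 + L)²
O(S) = 2/(5*S)
o(f) = 7 - 84/(5*f²) (o(f) = -7*(-1 + (-1*(-6))*(2/(5*(f²)))) = -7*(-1 + 6*(2/(5*f²))) = -7*(-1 + 12/(5*f²)) = 7 - 84/(5*f²))
w(-80, 67) - o(129) = (8 + 67)² - (7 - 84/5/129²) = 75² - (7 - 84/5*1/16641) = 5625 - (7 - 28/27735) = 5625 - 1*194117/27735 = 5625 - 194117/27735 = 155815258/27735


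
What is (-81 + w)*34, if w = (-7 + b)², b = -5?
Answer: 2142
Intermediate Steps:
w = 144 (w = (-7 - 5)² = (-12)² = 144)
(-81 + w)*34 = (-81 + 144)*34 = 63*34 = 2142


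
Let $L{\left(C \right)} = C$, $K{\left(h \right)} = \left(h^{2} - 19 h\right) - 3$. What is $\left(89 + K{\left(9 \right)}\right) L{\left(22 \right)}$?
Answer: $-88$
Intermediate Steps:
$K{\left(h \right)} = -3 + h^{2} - 19 h$
$\left(89 + K{\left(9 \right)}\right) L{\left(22 \right)} = \left(89 - \left(174 - 81\right)\right) 22 = \left(89 - 93\right) 22 = \left(-4\right) 22 = -88$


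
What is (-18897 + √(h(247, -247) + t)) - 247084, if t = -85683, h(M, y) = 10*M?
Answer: -265981 + I*√83213 ≈ -2.6598e+5 + 288.47*I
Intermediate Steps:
(-18897 + √(h(247, -247) + t)) - 247084 = (-18897 + √(10*247 - 85683)) - 247084 = (-18897 + √(2470 - 85683)) - 247084 = (-18897 + √(-83213)) - 247084 = (-18897 + I*√83213) - 247084 = -265981 + I*√83213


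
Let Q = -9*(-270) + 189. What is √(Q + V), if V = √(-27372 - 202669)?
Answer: √(2619 + I*√230041) ≈ 51.388 + 4.6667*I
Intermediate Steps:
V = I*√230041 (V = √(-230041) = I*√230041 ≈ 479.63*I)
Q = 2619 (Q = 2430 + 189 = 2619)
√(Q + V) = √(2619 + I*√230041)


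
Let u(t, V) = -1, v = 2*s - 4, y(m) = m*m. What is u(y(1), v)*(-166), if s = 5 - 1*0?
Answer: 166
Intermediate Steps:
s = 5 (s = 5 + 0 = 5)
y(m) = m²
v = 6 (v = 2*5 - 4 = 10 - 4 = 6)
u(y(1), v)*(-166) = -1*(-166) = 166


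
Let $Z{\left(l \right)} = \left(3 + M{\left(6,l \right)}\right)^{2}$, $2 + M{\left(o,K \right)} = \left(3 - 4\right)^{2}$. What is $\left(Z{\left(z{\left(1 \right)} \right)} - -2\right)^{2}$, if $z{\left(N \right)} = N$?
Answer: $36$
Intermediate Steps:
$M{\left(o,K \right)} = -1$ ($M{\left(o,K \right)} = -2 + \left(3 - 4\right)^{2} = -2 + \left(-1\right)^{2} = -2 + 1 = -1$)
$Z{\left(l \right)} = 4$ ($Z{\left(l \right)} = \left(3 - 1\right)^{2} = 2^{2} = 4$)
$\left(Z{\left(z{\left(1 \right)} \right)} - -2\right)^{2} = \left(4 - -2\right)^{2} = \left(4 + \left(-4 + 6\right)\right)^{2} = \left(4 + 2\right)^{2} = 6^{2} = 36$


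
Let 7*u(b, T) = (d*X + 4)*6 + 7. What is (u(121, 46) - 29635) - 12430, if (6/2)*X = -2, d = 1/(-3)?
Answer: -883268/21 ≈ -42060.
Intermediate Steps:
d = -1/3 (d = 1*(-1/3) = -1/3 ≈ -0.33333)
X = -2/3 (X = (1/3)*(-2) = -2/3 ≈ -0.66667)
u(b, T) = 97/21 (u(b, T) = ((-1/3*(-2/3) + 4)*6 + 7)/7 = ((2/9 + 4)*6 + 7)/7 = ((38/9)*6 + 7)/7 = (76/3 + 7)/7 = (1/7)*(97/3) = 97/21)
(u(121, 46) - 29635) - 12430 = (97/21 - 29635) - 12430 = -622238/21 - 12430 = -883268/21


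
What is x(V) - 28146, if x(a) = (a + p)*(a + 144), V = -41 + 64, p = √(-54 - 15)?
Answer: -24305 + 167*I*√69 ≈ -24305.0 + 1387.2*I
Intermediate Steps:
p = I*√69 (p = √(-69) = I*√69 ≈ 8.3066*I)
V = 23
x(a) = (144 + a)*(a + I*√69) (x(a) = (a + I*√69)*(a + 144) = (a + I*√69)*(144 + a) = (144 + a)*(a + I*√69))
x(V) - 28146 = (23² + 144*23 + 144*I*√69 + I*23*√69) - 28146 = (529 + 3312 + 144*I*√69 + 23*I*√69) - 28146 = (3841 + 167*I*√69) - 28146 = -24305 + 167*I*√69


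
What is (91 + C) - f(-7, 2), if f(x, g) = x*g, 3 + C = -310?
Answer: -208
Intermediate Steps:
C = -313 (C = -3 - 310 = -313)
f(x, g) = g*x
(91 + C) - f(-7, 2) = (91 - 313) - 2*(-7) = -222 - 1*(-14) = -222 + 14 = -208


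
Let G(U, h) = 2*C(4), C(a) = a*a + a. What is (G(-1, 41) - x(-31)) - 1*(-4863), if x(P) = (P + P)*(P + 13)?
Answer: 3787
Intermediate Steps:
C(a) = a + a² (C(a) = a² + a = a + a²)
x(P) = 2*P*(13 + P) (x(P) = (2*P)*(13 + P) = 2*P*(13 + P))
G(U, h) = 40 (G(U, h) = 2*(4*(1 + 4)) = 2*(4*5) = 2*20 = 40)
(G(-1, 41) - x(-31)) - 1*(-4863) = (40 - 2*(-31)*(13 - 31)) - 1*(-4863) = (40 - 2*(-31)*(-18)) + 4863 = (40 - 1*1116) + 4863 = (40 - 1116) + 4863 = -1076 + 4863 = 3787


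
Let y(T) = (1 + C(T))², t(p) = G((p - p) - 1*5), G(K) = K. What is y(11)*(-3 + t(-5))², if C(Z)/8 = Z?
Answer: 506944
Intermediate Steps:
t(p) = -5 (t(p) = (p - p) - 1*5 = 0 - 5 = -5)
C(Z) = 8*Z
y(T) = (1 + 8*T)²
y(11)*(-3 + t(-5))² = (1 + 8*11)²*(-3 - 5)² = (1 + 88)²*(-8)² = 89²*64 = 7921*64 = 506944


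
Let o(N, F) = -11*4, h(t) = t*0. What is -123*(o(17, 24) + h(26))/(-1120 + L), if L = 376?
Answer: -451/62 ≈ -7.2742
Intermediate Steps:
h(t) = 0
o(N, F) = -44
-123*(o(17, 24) + h(26))/(-1120 + L) = -123*(-44 + 0)/(-1120 + 376) = -(-5412)/(-744) = -(-5412)*(-1)/744 = -123*11/186 = -451/62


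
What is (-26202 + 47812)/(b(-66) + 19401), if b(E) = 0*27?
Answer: 21610/19401 ≈ 1.1139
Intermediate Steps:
b(E) = 0
(-26202 + 47812)/(b(-66) + 19401) = (-26202 + 47812)/(0 + 19401) = 21610/19401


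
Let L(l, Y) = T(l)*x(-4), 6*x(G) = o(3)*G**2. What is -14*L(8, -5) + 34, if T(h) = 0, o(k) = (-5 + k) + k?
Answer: 34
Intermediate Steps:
o(k) = -5 + 2*k
x(G) = G**2/6 (x(G) = ((-5 + 2*3)*G**2)/6 = ((-5 + 6)*G**2)/6 = (1*G**2)/6 = G**2/6)
L(l, Y) = 0 (L(l, Y) = 0*((1/6)*(-4)**2) = 0*((1/6)*16) = 0*(8/3) = 0)
-14*L(8, -5) + 34 = -14*0 + 34 = 0 + 34 = 34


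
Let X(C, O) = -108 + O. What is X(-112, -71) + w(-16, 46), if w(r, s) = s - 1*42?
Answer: -175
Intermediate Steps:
w(r, s) = -42 + s (w(r, s) = s - 42 = -42 + s)
X(-112, -71) + w(-16, 46) = (-108 - 71) + (-42 + 46) = -179 + 4 = -175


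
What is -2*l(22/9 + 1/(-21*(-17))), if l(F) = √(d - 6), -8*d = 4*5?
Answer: -I*√34 ≈ -5.8309*I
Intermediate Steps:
d = -5/2 ≈ -2.5000
l(F) = I*√34/2 (l(F) = √(-5/2 - 6) = √(-17/2) = I*√34/2)
-2*l(22/9 + 1/(-21*(-17))) = -I*√34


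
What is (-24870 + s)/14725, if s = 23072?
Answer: -58/475 ≈ -0.12211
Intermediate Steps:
(-24870 + s)/14725 = (-24870 + 23072)/14725 = -1798*1/14725 = -58/475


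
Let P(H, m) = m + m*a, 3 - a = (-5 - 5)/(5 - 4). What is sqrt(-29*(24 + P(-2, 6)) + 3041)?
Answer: I*sqrt(91) ≈ 9.5394*I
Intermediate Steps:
a = 13 (a = 3 - (-5 - 5)/(5 - 4) = 3 - (-10)/1 = 3 - (-10) = 3 - 1*(-10) = 3 + 10 = 13)
P(H, m) = 14*m (P(H, m) = m + m*13 = m + 13*m = 14*m)
sqrt(-29*(24 + P(-2, 6)) + 3041) = sqrt(-29*(24 + 14*6) + 3041) = sqrt(-29*(24 + 84) + 3041) = sqrt(-29*108 + 3041) = sqrt(-3132 + 3041) = sqrt(-91) = I*sqrt(91)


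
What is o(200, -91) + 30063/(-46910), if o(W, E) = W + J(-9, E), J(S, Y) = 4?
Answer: 9539577/46910 ≈ 203.36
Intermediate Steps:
o(W, E) = 4 + W (o(W, E) = W + 4 = 4 + W)
o(200, -91) + 30063/(-46910) = (4 + 200) + 30063/(-46910) = 204 + 30063*(-1/46910) = 204 - 30063/46910 = 9539577/46910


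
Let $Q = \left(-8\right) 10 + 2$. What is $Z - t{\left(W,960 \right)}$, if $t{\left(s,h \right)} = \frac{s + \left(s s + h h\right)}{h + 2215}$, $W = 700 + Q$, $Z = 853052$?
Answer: $\frac{2707130994}{3175} \approx 8.5264 \cdot 10^{5}$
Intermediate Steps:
$Q = -78$ ($Q = -80 + 2 = -78$)
$W = 622$ ($W = 700 - 78 = 622$)
$t{\left(s,h \right)} = \frac{s + h^{2} + s^{2}}{2215 + h}$ ($t{\left(s,h \right)} = \frac{s + \left(s^{2} + h^{2}\right)}{2215 + h} = \frac{s + \left(h^{2} + s^{2}\right)}{2215 + h} = \frac{s + h^{2} + s^{2}}{2215 + h}$)
$Z - t{\left(W,960 \right)} = 853052 - \frac{622 + 960^{2} + 622^{2}}{2215 + 960} = 853052 - \frac{622 + 921600 + 386884}{3175} = 853052 - \frac{1}{3175} \cdot 1309106 = 853052 - \frac{1309106}{3175} = \frac{2707130994}{3175}$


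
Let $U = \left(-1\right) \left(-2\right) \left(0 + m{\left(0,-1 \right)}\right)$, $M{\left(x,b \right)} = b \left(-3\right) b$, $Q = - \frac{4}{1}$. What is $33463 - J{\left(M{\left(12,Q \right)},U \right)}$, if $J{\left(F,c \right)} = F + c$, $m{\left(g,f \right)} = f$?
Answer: $33513$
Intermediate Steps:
$Q = -4$ ($Q = \left(-4\right) 1 = -4$)
$M{\left(x,b \right)} = - 3 b^{2}$ ($M{\left(x,b \right)} = - 3 b b = - 3 b^{2}$)
$U = -2$ ($U = \left(-1\right) \left(-2\right) \left(0 - 1\right) = 2 \left(-1\right) = -2$)
$33463 - J{\left(M{\left(12,Q \right)},U \right)} = 33463 - \left(- 3 \left(-4\right)^{2} - 2\right) = 33463 - \left(\left(-3\right) 16 - 2\right) = 33463 - \left(-48 - 2\right) = 33463 - -50 = 33463 + 50 = 33513$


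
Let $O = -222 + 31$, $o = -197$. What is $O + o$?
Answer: $-388$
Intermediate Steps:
$O = -191$
$O + o = -191 - 197 = -388$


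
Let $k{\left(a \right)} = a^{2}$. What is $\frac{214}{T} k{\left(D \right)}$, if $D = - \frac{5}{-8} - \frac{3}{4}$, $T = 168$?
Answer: $\frac{107}{5376} \approx 0.019903$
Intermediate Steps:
$D = - \frac{1}{8}$ ($D = \left(-5\right) \left(- \frac{1}{8}\right) - \frac{3}{4} = \frac{5}{8} - \frac{3}{4} = - \frac{1}{8} \approx -0.125$)
$\frac{214}{T} k{\left(D \right)} = \frac{214}{168} \left(- \frac{1}{8}\right)^{2} = 214 \cdot \frac{1}{168} \cdot \frac{1}{64} = \frac{107}{84} \cdot \frac{1}{64} = \frac{107}{5376}$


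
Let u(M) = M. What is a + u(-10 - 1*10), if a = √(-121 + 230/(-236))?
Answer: -20 + I*√1698374/118 ≈ -20.0 + 11.044*I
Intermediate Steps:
a = I*√1698374/118 (a = √(-121 + 230*(-1/236)) = √(-121 - 115/118) = √(-14393/118) = I*√1698374/118 ≈ 11.044*I)
a + u(-10 - 1*10) = I*√1698374/118 + (-10 - 1*10) = I*√1698374/118 + (-10 - 10) = I*√1698374/118 - 20 = -20 + I*√1698374/118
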